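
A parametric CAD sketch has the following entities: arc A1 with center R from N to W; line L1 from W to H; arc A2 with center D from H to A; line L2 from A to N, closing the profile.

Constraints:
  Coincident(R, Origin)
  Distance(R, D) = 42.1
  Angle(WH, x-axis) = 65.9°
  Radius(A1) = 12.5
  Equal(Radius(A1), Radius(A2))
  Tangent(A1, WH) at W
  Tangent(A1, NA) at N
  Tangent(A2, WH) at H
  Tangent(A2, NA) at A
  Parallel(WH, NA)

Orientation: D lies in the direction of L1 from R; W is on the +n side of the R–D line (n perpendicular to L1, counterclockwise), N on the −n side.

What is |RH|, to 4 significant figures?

43.92

The slot axis is L1's direction at 65.9°, so u = (cos 65.9°, sin 65.9°) = (0.4083, 0.9128) and n = (−sin 65.9°, cos 65.9°) = (-0.9128, 0.4083). R is at the origin and D lies 42.1 along u from R, so D = 42.1·u = (17.19, 38.43). Tangency of A1 to both parallel lines with radius 12.5 puts W and N at R ± 12.5·n: W = (-11.41, 5.104), N = (11.41, -5.104). Equal radii place H and A the same way about D: H = D + 12.5·n = (5.780, 43.53), A = D − 12.5·n = (28.60, 33.33). Then |RH| = |H − R| = 43.92.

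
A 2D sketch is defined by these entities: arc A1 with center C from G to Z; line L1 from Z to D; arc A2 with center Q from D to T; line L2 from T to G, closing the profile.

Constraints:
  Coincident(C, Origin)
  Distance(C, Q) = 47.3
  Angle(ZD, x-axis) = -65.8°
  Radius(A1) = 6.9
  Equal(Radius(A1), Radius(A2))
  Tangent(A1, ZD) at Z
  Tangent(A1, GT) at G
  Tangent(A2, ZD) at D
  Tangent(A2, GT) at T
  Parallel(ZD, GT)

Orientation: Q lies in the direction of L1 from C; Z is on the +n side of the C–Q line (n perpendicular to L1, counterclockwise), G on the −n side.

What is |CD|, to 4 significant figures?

47.80

The slot axis is L1's direction at -65.8°, so u = (cos -65.8°, sin -65.8°) = (0.4099, -0.9121) and n = (−sin -65.8°, cos -65.8°) = (0.9121, 0.4099). C is at the origin and Q lies 47.3 along u from C, so Q = 47.3·u = (19.39, -43.14). Tangency of A1 to both parallel lines with radius 6.9 puts Z and G at C ± 6.9·n: Z = (6.294, 2.828), G = (-6.294, -2.828). Equal radii place D and T the same way about Q: D = Q + 6.9·n = (25.68, -40.31), T = Q − 6.9·n = (13.10, -45.97). Then |CD| = |D − C| = 47.80.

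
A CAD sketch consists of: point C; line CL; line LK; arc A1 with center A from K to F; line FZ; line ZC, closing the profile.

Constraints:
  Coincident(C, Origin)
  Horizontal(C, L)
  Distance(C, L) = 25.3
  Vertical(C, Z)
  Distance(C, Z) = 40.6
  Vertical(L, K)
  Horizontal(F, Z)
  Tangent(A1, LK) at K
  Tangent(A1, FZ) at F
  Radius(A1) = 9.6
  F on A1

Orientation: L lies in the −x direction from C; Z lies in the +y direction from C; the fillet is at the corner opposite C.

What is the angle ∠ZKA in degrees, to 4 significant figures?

20.78°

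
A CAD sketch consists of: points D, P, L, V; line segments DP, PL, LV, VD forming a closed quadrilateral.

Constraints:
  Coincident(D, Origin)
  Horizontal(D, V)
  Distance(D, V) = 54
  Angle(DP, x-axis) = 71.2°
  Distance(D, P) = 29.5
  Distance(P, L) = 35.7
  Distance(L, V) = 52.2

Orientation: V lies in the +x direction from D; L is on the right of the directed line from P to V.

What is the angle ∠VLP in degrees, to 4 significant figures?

70.57°

D is at the origin; DV is horizontal with |DV| = 54.0 and V in +x, so V = (54.0, 0). DP runs at 71.2° with |DP| = 29.5, so P = (9.507, 27.93). L is determined by |PL| = 35.7 and |LV| = 52.2 together: it lies at the intersection of circle(P, 35.7) and circle(V, 52.2). With |PV| = 52.53, the foot of the radical line on PV is 12.46 from P and the perpendicular offset is √(35.7² − 12.46²) = 33.45. Taking the right-of-PV solution: L = (2.276, -7.034).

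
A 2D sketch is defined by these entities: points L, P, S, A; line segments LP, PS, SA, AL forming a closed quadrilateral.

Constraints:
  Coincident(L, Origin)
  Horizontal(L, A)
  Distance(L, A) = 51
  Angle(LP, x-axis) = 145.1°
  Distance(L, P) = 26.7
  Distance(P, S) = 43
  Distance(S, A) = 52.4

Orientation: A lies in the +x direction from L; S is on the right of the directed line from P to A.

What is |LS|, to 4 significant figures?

20.23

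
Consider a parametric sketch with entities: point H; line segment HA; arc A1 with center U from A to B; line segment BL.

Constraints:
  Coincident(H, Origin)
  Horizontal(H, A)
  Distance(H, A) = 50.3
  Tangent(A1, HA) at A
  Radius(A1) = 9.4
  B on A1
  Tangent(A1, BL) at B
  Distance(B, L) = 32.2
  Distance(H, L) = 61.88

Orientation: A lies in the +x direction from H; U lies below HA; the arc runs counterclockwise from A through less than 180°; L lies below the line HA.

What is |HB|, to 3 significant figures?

42.3

Checks: |UB| = 9.400 ✓; ∠(UB, BL) = 90.00° ✓; |BL| = 32.20 ✓; |HL| = 61.88 ✓.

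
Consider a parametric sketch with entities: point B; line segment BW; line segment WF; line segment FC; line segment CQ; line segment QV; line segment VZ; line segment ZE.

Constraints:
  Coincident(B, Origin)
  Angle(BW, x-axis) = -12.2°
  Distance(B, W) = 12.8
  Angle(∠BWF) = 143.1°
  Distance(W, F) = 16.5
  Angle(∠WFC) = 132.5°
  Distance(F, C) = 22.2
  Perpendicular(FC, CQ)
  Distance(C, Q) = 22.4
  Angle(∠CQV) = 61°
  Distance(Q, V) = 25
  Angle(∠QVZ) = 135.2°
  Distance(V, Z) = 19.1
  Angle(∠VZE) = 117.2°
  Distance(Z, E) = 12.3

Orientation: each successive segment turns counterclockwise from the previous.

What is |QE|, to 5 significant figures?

42.983

B is at the origin; BW runs at -12.2° with length 12.8, so W = (12.511, -2.7050). ∠BWF = 143.1° gives WF at 24.700° from the x-axis; with |WF| = 16.5, F = (27.501, 4.1898). ∠WFC = 132.5° gives FC at 72.200° from the x-axis; with |FC| = 22.2, C = (34.288, 25.327). FC ⟂ CQ, so CQ runs at 162.20°; with |CQ| = 22.4, Q = (12.960, 32.175). ∠CQV = 61.0° gives QV at -78.800° from the x-axis; with |QV| = 25.0, V = (17.816, 7.6508). ∠QVZ = 135.2° gives VZ at -34.000° from the x-axis; with |VZ| = 19.1, Z = (33.651, -3.0298). ∠VZE = 117.2° gives ZE at 28.800° from the x-axis; with |ZE| = 12.3, E = (44.429, 2.8958). Then |QE| = |E − Q| = 42.983.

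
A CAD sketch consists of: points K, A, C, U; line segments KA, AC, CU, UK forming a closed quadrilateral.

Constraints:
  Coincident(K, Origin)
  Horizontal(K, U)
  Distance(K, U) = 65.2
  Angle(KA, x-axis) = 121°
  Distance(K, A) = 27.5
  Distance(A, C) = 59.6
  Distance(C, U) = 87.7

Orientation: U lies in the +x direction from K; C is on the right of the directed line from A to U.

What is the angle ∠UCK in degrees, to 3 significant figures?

43.5°

K is at the origin; KU is horizontal with |KU| = 65.2 and U in +x, so U = (65.2, 0). KA runs at 121.0° with |KA| = 27.5, so A = (-14.2, 23.6). C is determined by |AC| = 59.6 and |CU| = 87.7 together: it lies at the intersection of circle(A, 59.6) and circle(U, 87.7). With |AU| = 82.8, the foot of the radical line on AU is 16.4 from A and the perpendicular offset is √(59.6² − 16.4²) = 57.3. Taking the right-of-AU solution: C = (-14.8, -36.0).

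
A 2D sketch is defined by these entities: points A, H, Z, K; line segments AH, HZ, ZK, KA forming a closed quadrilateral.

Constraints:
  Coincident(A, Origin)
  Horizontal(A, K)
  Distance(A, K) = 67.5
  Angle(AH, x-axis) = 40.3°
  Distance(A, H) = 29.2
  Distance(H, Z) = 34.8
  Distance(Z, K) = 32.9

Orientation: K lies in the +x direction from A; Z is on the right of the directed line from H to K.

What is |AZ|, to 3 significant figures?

39.2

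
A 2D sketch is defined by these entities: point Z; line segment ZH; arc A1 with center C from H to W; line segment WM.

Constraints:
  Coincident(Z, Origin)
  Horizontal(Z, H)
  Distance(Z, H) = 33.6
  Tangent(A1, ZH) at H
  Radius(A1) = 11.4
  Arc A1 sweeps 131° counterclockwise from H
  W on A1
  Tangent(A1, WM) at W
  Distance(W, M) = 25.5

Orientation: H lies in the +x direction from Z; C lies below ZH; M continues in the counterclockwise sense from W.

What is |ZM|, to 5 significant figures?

56.520

Z is at the origin; Z and H share the same y with |ZH| = 33.6 and H on the +x side, so H = (33.600, 0.0000). A1 meets ZH tangentially, so CH is at right angles to ZH, so C = H + (0, -11.4) = (33.600, -11.400). On A1, H sits at bearing 90° from C; a 131° counterclockwise sweep puts W at bearing 221°, so W = C + 11.4·(cos 221°, sin 221°) = (24.996, -18.879). A1 meets WM tangentially, so CW is at right angles to WM, so WM runs along (−sin 221°, cos 221°); with |WM| = 25.5, M = (41.726, -38.124). Then |ZM| = |M − Z| = 56.520.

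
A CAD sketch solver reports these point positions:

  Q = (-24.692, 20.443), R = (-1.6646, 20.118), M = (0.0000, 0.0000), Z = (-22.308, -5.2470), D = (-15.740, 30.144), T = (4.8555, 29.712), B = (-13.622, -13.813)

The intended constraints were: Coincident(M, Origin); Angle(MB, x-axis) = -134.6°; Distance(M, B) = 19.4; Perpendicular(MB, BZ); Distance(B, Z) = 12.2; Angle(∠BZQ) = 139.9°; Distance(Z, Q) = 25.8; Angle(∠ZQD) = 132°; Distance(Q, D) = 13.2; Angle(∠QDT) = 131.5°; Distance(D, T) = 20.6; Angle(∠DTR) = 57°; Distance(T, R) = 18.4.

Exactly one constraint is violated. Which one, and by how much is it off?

Distance(T, R) = 18.4 — off by 6.80.

M = (0.00, 0.00) ✓; MB at -134.6° ✓; |MB| = 19.40 ✓; ∠(MB, BZ) = 90.00° ✓; |BZ| = 12.20 ✓; ∠BZQ = 139.9° ✓; |ZQ| = 25.80 ✓; ∠ZQD = 132.0° ✓; |QD| = 13.20 ✓; ∠QDT = 131.5° ✓; |DT| = 20.60 ✓; ∠DTR = 57.00° ✓; |TR| = 11.60 ✗.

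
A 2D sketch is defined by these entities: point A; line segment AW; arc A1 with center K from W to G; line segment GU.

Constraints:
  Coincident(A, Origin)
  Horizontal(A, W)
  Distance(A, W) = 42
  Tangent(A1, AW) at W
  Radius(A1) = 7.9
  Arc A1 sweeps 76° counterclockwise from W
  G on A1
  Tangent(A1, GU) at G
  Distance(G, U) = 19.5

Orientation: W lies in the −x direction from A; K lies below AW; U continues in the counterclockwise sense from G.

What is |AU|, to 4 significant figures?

59.82

A is at the origin; AW is horizontal with |AW| = 42.0 and W on the −x side, so W = (-42.00, 0.000). The tangent condition forces KW to be normal to AW, so K = W + (0, -7.9) = (-42.00, -7.900). On A1, W sits at bearing 90° from K; a 76° counterclockwise sweep puts G at bearing 166°, so G = K + 7.9·(cos 166°, sin 166°) = (-49.67, -5.989). A1 meets GU tangentially, so KG is at right angles to GU, so GU runs along (−sin 166°, cos 166°); with |GU| = 19.5, U = (-54.38, -24.91). Then |AU| = |U − A| = 59.82.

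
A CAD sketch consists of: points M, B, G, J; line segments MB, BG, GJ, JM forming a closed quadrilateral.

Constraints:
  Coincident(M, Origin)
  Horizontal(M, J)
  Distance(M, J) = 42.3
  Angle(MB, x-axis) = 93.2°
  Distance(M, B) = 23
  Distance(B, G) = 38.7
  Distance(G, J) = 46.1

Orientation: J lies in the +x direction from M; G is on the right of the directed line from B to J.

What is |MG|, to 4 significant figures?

15.77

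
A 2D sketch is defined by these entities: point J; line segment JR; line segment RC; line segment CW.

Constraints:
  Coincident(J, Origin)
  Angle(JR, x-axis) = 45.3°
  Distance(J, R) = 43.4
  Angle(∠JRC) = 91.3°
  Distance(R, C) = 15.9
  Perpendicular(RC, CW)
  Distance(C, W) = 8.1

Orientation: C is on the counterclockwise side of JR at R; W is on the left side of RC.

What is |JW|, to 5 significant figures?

39.120

J is at the origin; JR runs at 45.3° with length 43.4, so R = 43.4·(cos 45.3°, sin 45.3°) = (30.527, 30.849). ∠JRC = 91.3°, so RC runs at 45.3° + (180° − 91.3°) = 134.00° from the x-axis; with |RC| = 15.9, C = R + 15.9·(cos 134.00°, sin 134.00°) = (19.482, 42.286). The perpendicularity gives CW at right angles to RC; with |CW| = 8.1 on the left of RC, W = C + 8.1·(-0.71934, -0.69466) = (13.656, 36.659). Then |JW| = |W − J| = 39.120.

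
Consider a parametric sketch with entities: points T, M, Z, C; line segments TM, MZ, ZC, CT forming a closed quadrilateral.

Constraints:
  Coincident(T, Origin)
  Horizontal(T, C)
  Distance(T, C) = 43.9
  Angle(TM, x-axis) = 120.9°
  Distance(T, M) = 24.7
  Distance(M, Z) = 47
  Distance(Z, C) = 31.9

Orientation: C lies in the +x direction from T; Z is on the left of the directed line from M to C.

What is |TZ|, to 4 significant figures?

45.03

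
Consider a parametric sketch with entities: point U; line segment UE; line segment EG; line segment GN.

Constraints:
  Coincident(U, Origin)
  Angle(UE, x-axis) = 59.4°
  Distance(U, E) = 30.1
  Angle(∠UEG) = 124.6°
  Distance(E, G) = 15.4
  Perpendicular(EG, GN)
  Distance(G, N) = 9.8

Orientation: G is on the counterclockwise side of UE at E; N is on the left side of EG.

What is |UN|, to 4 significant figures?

35.78

U is at the origin; UE runs at 59.4° with length 30.1, so E = 30.1·(cos 59.4°, sin 59.4°) = (15.32, 25.91). ∠UEG = 124.6°, so EG runs at 59.4° + (180° − 124.6°) = 114.8° from the x-axis; with |EG| = 15.4, G = E + 15.4·(cos 114.8°, sin 114.8°) = (8.863, 39.89). The perpendicularity gives GN at right angles to EG; with |GN| = 9.8 on the left of EG, N = G + 9.8·(-0.9078, -0.4195) = (-0.03363, 35.78). Then |UN| = |N − U| = 35.78.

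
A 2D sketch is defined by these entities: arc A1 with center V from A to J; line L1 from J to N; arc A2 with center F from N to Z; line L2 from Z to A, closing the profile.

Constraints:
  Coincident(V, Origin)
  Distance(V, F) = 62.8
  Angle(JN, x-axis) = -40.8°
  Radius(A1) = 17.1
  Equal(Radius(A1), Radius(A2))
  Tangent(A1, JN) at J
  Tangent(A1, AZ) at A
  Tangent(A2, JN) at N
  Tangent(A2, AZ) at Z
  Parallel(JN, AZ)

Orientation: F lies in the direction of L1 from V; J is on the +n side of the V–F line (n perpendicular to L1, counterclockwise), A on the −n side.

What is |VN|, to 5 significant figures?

65.086

The slot axis is L1's direction at -40.8°, so u = (cos -40.8°, sin -40.8°) = (0.75700, -0.65342) and n = (−sin -40.8°, cos -40.8°) = (0.65342, 0.75700). V is at the origin and F lies 62.8 along u from V, so F = 62.8·u = (47.539, -41.035). Tangency of A1 to both parallel lines with radius 17.1 puts J and A at V ± 17.1·n: J = (11.173, 12.945), A = (-11.173, -12.945). Equal radii place N and Z the same way about F: N = F + 17.1·n = (58.713, -28.090), Z = F − 17.1·n = (36.366, -53.979). Then |VN| = |N − V| = 65.086.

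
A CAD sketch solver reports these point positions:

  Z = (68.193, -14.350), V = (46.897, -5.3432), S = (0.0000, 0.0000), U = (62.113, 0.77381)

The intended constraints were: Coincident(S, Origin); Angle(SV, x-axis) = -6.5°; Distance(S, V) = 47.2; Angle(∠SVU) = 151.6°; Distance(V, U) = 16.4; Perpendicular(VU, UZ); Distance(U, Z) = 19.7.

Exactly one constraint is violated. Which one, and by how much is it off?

Distance(U, Z) = 19.7 — off by 3.40.

S = (0.00, 0.00) ✓; SV at -6.500° ✓; |SV| = 47.20 ✓; ∠SVU = 151.6° ✓; |VU| = 16.40 ✓; ∠(VU, UZ) = 90.00° ✓; |UZ| = 16.30 ✗.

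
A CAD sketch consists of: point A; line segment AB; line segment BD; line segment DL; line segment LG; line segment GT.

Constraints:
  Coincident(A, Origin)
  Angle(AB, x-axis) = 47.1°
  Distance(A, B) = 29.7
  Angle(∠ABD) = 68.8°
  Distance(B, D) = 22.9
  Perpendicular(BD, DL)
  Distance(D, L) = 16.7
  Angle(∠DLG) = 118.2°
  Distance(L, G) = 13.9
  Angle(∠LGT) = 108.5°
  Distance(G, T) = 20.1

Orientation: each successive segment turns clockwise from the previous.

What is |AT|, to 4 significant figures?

23.41

∠DLG = 118.2° gives LG at 144.1° from the x-axis; with |LG| = 13.9, G = (3.938, 2.013). ∠LGT = 108.5° gives GT at 72.60° from the x-axis; with |GT| = 20.1, T = (9.949, 21.19). Then |AT| = |T − A| = 23.41.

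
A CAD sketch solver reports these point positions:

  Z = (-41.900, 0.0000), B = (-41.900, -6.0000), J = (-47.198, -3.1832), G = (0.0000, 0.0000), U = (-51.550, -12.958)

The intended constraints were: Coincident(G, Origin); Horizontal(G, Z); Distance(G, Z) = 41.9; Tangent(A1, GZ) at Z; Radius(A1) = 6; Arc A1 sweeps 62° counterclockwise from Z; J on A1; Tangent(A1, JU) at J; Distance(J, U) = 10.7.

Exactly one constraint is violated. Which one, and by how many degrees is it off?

Tangent(A1, JU) at J — off by 4.00°.

G = (0.00, 0.00) ✓; G.y = 0.00, Z.y = 0.00 ✓; |GZ| = 41.90 ✓; ∠(BZ, ZG) = 90.00° ✓; |BZ| = 6.000 ✓; bearing(B→J) − bearing(B→Z) = 62.00° ✓; |BJ| = 6.000 ✓; ∠(BJ, JU) = 86.00° ✗; |JU| = 10.70 ✓.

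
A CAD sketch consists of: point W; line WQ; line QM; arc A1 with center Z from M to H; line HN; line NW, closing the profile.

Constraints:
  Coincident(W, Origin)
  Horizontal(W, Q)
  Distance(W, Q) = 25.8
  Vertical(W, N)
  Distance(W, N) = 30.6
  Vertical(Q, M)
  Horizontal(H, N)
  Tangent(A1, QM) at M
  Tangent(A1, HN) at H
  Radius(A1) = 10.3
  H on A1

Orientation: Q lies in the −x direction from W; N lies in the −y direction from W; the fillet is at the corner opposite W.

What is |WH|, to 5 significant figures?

34.302

W is at the origin; WQ is horizontal with |WQ| = 25.8 and Q on the −x side, so Q = (-25.800, 0.0000). W and N share the same x with |WN| = 30.6 and N on the −y side, so N = (0.0000, -30.600). The virtual corner opposite W is at (-25.800, -30.600). The tangent condition forces ZM to be normal to QM and the tangent condition forces ZH to be normal to HN, with radius 10.3, so the center Z sits 10.3 in from both sides at Z = (-15.500, -20.300). That places the tangent points at M = (-25.800, -20.300) on QM and H = (-15.500, -30.600) on HN. Then |WH| = |H − W| = 34.302.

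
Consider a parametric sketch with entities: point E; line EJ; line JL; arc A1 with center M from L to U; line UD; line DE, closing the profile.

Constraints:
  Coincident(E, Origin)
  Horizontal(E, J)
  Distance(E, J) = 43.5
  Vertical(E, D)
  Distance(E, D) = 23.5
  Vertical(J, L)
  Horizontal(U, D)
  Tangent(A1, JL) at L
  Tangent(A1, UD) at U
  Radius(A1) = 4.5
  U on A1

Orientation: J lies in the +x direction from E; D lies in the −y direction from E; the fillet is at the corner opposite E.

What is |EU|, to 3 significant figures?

45.5

E is at the origin; EJ is horizontal with |EJ| = 43.5 and J on the +x side, so J = (43.5, 0.00). ED is vertical with |ED| = 23.5 and D on the −y side, so D = (0.00, -23.5). The virtual corner opposite E is at (43.5, -23.5). Since A1 is tangent to JL there, ML ⟂ JL and A1 meets UD tangentially, so MU is at right angles to UD, with radius 4.5, so the center M sits 4.5 in from both sides at M = (39.0, -19.0). That places the tangent points at L = (43.5, -19.0) on JL and U = (39.0, -23.5) on UD. Then |EU| = |U − E| = 45.5.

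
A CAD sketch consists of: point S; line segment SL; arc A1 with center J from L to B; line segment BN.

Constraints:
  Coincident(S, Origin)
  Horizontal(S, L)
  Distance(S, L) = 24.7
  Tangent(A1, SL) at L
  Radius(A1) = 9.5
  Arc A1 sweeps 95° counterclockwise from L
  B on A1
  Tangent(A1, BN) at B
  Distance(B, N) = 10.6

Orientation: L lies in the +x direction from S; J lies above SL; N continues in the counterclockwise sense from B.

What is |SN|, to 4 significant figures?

39.26

On A1, L sits at bearing -90° from J; a 95° counterclockwise sweep puts B at bearing 5°, so B = J + 9.5·(cos 5°, sin 5°) = (34.16, 10.33). The tangent condition forces JB to be normal to BN, so BN runs along (−sin 5°, cos 5°); with |BN| = 10.6, N = (33.24, 20.89). Then |SN| = |N − S| = 39.26.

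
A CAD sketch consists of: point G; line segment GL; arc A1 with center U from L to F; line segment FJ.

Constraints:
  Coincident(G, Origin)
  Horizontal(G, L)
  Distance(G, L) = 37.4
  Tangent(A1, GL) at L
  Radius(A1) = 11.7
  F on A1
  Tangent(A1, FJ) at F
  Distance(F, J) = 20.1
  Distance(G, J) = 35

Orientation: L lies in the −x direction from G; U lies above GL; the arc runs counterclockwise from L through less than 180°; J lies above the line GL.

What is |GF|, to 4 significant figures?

27.50

Checks: |UF| = 11.70 ✓; ∠(UF, FJ) = 90.00° ✓; |FJ| = 20.10 ✓; |GJ| = 35.00 ✓.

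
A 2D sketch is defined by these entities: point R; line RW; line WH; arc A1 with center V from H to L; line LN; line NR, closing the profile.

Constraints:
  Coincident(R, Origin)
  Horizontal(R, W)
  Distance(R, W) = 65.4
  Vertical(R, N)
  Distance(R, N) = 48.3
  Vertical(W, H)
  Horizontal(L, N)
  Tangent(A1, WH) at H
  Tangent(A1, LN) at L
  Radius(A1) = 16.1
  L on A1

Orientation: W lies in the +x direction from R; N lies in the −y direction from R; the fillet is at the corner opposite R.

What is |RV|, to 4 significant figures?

58.88

R is at the origin; RW is horizontal with |RW| = 65.4 and W on the +x side, so W = (65.40, 0.000). R and N share the same x with |RN| = 48.3 and N on the −y side, so N = (0.000, -48.30). The virtual corner opposite R is at (65.40, -48.30). A1 meets WH tangentially, so VH is at right angles to WH and tangency of A1 to LN means the radius VL is perpendicular to LN, with radius 16.1, so the center V sits 16.1 in from both sides at V = (49.30, -32.20). Then |RV| = |V − R| = 58.88.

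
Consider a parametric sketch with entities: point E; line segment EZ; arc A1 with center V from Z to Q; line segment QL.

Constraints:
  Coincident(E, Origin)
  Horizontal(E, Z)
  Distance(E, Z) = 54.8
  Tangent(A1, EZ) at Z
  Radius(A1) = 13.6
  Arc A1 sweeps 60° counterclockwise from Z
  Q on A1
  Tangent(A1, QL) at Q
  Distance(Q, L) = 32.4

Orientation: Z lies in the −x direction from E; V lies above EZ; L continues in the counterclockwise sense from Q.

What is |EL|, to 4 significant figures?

43.98

E is at the origin; E and Z share the same y with |EZ| = 54.8 and Z on the −x side, so Z = (-54.80, 0.000). The tangent condition forces VZ to be normal to EZ, so V = Z + (0, 13.6) = (-54.80, 13.60). On A1, Z sits at bearing -90° from V; a 60° counterclockwise sweep puts Q at bearing -30°, so Q = V + 13.6·(cos -30°, sin -30°) = (-43.02, 6.800). The tangent condition forces VQ to be normal to QL, so QL runs along (−sin -30°, cos -30°); with |QL| = 32.4, L = (-26.82, 34.86). Then |EL| = |L − E| = 43.98.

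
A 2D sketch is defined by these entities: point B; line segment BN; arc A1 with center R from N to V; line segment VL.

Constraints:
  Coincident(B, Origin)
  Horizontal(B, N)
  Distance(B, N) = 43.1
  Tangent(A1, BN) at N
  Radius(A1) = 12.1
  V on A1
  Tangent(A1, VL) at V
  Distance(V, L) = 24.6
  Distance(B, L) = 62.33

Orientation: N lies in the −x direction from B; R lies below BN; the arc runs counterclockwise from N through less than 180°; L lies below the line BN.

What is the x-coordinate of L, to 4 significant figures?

-48.67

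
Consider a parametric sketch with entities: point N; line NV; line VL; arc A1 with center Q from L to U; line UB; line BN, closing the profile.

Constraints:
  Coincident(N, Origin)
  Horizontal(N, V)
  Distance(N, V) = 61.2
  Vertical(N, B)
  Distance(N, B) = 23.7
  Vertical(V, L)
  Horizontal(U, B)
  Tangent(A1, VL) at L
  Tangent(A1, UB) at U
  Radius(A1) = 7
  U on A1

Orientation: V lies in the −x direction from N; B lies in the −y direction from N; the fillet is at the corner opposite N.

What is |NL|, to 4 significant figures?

63.44

N is at the origin; N and V share the same y with |NV| = 61.2 and V on the −x side, so V = (-61.20, 0.000). N and B share the same x with |NB| = 23.7 and B on the −y side, so B = (0.000, -23.70). The virtual corner opposite N is at (-61.20, -23.70). Since A1 is tangent to VL there, QL ⟂ VL and since A1 is tangent to UB there, QU ⟂ UB, with radius 7.0, so the center Q sits 7.0 in from both sides at Q = (-54.20, -16.70). That places the tangent points at L = (-61.20, -16.70) on VL and U = (-54.20, -23.70) on UB. Then |NL| = |L − N| = 63.44.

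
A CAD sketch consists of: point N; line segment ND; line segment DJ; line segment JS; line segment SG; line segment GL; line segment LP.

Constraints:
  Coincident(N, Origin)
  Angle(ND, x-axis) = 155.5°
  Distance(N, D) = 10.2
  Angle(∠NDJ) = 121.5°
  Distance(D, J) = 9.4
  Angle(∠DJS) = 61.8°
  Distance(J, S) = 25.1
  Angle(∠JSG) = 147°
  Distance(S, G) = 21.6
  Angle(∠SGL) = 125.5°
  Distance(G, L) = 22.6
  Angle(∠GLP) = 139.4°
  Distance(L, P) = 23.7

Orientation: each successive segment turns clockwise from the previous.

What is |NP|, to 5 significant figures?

46.586

∠SGL = 125.5° gives GL at -108.70° from the x-axis; with |GL| = 22.6, L = (18.363, -34.443). ∠GLP = 139.4° gives LP at -149.30° from the x-axis; with |LP| = 23.7, P = (-2.0151, -46.543). Then |NP| = |P − N| = 46.586.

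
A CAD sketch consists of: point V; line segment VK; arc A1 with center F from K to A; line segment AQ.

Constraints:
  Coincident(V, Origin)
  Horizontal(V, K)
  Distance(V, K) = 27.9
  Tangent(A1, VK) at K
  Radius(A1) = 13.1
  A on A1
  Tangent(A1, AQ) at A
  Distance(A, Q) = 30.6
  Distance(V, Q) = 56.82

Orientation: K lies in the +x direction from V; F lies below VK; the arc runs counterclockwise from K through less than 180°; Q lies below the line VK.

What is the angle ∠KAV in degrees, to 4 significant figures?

68.50°

Checks: ∠(FK, KV) = 90.00° ✓; |FK| = 13.10 ✓; |FA| = 13.10 ✓; ∠(FA, AQ) = 90.00° ✓; |AQ| = 30.60 ✓; |VQ| = 56.82 ✓.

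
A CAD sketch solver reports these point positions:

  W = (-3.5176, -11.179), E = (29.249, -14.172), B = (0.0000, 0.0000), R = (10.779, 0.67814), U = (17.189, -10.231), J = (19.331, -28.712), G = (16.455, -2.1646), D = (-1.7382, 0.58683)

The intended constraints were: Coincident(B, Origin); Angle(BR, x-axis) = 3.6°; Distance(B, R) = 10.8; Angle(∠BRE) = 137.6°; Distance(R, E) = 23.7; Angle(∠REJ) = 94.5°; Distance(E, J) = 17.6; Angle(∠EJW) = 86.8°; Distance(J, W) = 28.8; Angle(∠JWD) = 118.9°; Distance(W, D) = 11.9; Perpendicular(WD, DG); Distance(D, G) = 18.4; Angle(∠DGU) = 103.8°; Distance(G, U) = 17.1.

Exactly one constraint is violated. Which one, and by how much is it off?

Distance(G, U) = 17.1 — off by 9.00.

B = (0.00, 0.00) ✓; BR at 3.600° ✓; |BR| = 10.80 ✓; ∠BRE = 137.6° ✓; |RE| = 23.70 ✓; ∠REJ = 94.50° ✓; |EJ| = 17.60 ✓; ∠EJW = 86.80° ✓; |JW| = 28.80 ✓; ∠JWD = 118.9° ✓; |WD| = 11.90 ✓; ∠(WD, DG) = 90.00° ✓; |DG| = 18.40 ✓; ∠DGU = 103.8° ✓; |GU| = 8.100 ✗.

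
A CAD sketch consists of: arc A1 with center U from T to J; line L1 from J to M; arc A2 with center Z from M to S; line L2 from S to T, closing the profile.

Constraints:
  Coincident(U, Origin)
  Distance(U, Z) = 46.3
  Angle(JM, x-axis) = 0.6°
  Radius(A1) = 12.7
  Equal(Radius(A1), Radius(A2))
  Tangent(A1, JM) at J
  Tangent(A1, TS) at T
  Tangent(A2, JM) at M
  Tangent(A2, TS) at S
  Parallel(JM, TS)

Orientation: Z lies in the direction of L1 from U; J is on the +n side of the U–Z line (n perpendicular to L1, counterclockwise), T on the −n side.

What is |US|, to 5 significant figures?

48.010

The slot axis is L1's direction at 0.6°, so u = (cos 0.6°, sin 0.6°) = (0.99995, 0.010472) and n = (−sin 0.6°, cos 0.6°) = (-0.010472, 0.99995). U is at the origin and Z lies 46.3 along u from U, so Z = 46.3·u = (46.297, 0.48484). Tangency of A1 to both parallel lines with radius 12.7 puts J and T at U ± 12.7·n: J = (-0.13299, 12.699), T = (0.13299, -12.699). Equal radii place M and S the same way about Z: M = Z + 12.7·n = (46.164, 13.184), S = Z − 12.7·n = (46.430, -12.214). Then |US| = |S − U| = 48.010.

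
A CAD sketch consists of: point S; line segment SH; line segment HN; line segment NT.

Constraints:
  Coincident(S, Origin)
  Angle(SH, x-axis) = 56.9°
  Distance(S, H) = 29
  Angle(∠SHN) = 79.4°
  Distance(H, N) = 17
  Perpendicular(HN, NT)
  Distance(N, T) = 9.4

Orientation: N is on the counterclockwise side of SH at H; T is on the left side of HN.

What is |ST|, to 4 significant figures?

22.38

∠SHN = 79.4°, so HN runs at 56.9° + (180° − 79.4°) = 157.5° from the x-axis; with |HN| = 17.0, N = H + 17.0·(cos 157.5°, sin 157.5°) = (0.1310, 30.80). The perpendicularity gives NT at right angles to HN; with |NT| = 9.4 on the left of HN, T = N + 9.4·(-0.3827, -0.9239) = (-3.466, 22.11). Then |ST| = |T − S| = 22.38.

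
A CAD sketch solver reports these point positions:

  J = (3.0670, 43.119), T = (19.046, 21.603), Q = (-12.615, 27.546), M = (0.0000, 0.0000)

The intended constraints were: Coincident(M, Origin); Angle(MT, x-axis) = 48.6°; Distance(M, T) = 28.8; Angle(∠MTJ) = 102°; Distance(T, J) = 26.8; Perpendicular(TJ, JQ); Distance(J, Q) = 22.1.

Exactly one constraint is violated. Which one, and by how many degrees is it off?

Perpendicular(TJ, JQ) — off by 8.20°.

M = (0.00, 0.00) ✓; MT at 48.60° ✓; |MT| = 28.80 ✓; ∠MTJ = 102.0° ✓; |TJ| = 26.80 ✓; ∠(TJ, JQ) = 98.20° ✗; |JQ| = 22.10 ✓.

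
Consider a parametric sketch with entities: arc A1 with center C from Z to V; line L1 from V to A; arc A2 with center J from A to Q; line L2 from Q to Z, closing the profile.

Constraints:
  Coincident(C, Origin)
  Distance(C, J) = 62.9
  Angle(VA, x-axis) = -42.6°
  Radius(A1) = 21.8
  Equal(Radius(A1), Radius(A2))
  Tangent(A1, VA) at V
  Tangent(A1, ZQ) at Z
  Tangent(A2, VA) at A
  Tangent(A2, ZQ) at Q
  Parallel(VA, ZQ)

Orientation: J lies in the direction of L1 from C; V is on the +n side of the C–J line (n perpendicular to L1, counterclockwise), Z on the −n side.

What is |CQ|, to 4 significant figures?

66.57

The slot axis is L1's direction at -42.6°, so u = (cos -42.6°, sin -42.6°) = (0.7361, -0.6769) and n = (−sin -42.6°, cos -42.6°) = (0.6769, 0.7361). C is at the origin and J lies 62.9 along u from C, so J = 62.9·u = (46.30, -42.58). Tangency of A1 to both parallel lines with radius 21.8 puts V and Z at C ± 21.8·n: V = (14.76, 16.05), Z = (-14.76, -16.05). Equal radii place A and Q the same way about J: A = J + 21.8·n = (61.06, -26.53), Q = J − 21.8·n = (31.54, -58.62). Then |CQ| = |Q − C| = 66.57.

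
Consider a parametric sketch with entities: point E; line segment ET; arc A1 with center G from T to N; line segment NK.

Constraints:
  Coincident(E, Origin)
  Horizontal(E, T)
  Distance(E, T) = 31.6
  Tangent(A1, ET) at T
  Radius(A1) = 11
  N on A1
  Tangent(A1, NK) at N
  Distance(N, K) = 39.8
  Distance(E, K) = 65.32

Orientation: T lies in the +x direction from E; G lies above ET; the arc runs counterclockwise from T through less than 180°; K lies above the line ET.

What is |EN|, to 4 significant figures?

44.14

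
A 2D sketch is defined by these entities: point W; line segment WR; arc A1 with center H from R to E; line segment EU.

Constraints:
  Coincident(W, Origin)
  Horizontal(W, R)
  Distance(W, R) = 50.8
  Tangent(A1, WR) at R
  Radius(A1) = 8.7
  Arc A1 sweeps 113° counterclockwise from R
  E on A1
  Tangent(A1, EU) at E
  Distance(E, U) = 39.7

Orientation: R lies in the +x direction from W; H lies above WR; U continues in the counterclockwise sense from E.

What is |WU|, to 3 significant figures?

65.1

W is at the origin; WR is horizontal with |WR| = 50.8 and R on the +x side, so R = (50.8, 0.00). Tangency of A1 to WR means the radius HR is perpendicular to WR, so H = R + (0, 8.7) = (50.8, 8.70). On A1, R sits at bearing -90° from H; a 113° counterclockwise sweep puts E at bearing 23°, so E = H + 8.7·(cos 23°, sin 23°) = (58.8, 12.1). Since A1 is tangent to EU there, HE ⟂ EU, so EU runs along (−sin 23°, cos 23°); with |EU| = 39.7, U = (43.3, 48.6). Then |WU| = |U − W| = 65.1.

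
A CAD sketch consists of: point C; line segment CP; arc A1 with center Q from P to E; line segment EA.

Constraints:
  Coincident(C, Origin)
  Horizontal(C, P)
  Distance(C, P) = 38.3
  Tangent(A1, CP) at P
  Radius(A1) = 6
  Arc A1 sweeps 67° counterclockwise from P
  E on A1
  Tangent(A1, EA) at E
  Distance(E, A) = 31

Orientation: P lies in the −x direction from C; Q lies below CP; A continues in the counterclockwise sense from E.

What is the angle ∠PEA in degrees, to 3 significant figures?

147°

C is at the origin; CP is horizontal with |CP| = 38.3 and P on the −x side, so P = (-38.3, 0.00). A1 meets CP tangentially, so QP is at right angles to CP, so Q = P + (0, -6) = (-38.3, -6.00). On A1, P sits at bearing 90° from Q; a 67° counterclockwise sweep puts E at bearing 157°, so E = Q + 6.0·(cos 157°, sin 157°) = (-43.8, -3.66). Since A1 is tangent to EA there, QE ⟂ EA, so EA runs along (−sin 157°, cos 157°); with |EA| = 31.0, A = (-55.9, -32.2). Then cos ∠PEA = EP·EA / (|EP||EA|), giving 147°.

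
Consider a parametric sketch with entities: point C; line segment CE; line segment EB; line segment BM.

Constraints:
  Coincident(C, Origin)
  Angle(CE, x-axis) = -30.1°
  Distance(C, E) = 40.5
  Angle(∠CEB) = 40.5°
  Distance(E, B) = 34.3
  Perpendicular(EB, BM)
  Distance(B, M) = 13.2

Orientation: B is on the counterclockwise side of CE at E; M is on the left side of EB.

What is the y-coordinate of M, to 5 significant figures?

7.6568

C is at the origin; CE runs at -30.1° with length 40.5, so E = 40.5·(cos -30.1°, sin -30.1°) = (35.039, -20.311). ∠CEB = 40.5°, so EB runs at -30.1° + (180° − 40.5°) = 109.40° from the x-axis; with |EB| = 34.3, B = E + 34.3·(cos 109.40°, sin 109.40°) = (23.646, 12.041). The perpendicularity gives BM at right angles to EB; with |BM| = 13.2 on the left of EB, M = B + 13.2·(-0.94322, -0.33216) = (11.195, 7.6568). So M.y = 7.6568.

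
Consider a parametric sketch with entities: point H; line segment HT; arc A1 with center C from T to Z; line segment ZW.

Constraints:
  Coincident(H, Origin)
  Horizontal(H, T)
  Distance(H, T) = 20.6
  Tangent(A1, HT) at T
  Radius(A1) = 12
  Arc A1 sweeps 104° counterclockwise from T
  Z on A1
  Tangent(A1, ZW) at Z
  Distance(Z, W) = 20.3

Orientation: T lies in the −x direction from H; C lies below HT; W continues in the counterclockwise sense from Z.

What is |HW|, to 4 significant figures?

44.09

H is at the origin; H and T share the same y with |HT| = 20.6 and T on the −x side, so T = (-20.60, 0.000). Tangency of A1 to HT means the radius CT is perpendicular to HT, so C = T + (0, -12) = (-20.60, -12.00). On A1, T sits at bearing 90° from C; a 104° counterclockwise sweep puts Z at bearing 194°, so Z = C + 12.0·(cos 194°, sin 194°) = (-32.24, -14.90). Tangency of A1 to ZW means the radius CZ is perpendicular to ZW, so ZW runs along (−sin 194°, cos 194°); with |ZW| = 20.3, W = (-27.33, -34.60). Then |HW| = |W − H| = 44.09.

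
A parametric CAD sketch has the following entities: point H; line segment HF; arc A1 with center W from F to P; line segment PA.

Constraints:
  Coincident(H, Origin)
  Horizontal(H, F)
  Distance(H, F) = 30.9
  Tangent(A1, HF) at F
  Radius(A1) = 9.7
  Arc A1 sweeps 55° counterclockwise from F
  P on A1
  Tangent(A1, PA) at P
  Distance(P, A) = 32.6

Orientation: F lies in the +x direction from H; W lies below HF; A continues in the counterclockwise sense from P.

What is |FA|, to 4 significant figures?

40.76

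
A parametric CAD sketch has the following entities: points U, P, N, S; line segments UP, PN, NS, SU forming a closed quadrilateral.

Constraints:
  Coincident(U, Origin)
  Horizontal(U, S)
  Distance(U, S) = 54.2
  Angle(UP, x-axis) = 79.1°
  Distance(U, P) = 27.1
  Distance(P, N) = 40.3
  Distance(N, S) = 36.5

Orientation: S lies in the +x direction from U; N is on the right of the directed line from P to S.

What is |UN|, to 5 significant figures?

22.352

Checks: |PN| = 40.30 ✓; |NS| = 36.50 ✓.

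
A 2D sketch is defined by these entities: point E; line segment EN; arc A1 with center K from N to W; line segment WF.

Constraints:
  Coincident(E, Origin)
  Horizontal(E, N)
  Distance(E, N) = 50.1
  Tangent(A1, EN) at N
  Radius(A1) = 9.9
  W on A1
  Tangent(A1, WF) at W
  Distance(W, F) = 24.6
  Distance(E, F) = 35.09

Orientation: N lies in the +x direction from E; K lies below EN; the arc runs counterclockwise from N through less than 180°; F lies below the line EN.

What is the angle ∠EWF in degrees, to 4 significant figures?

55.44°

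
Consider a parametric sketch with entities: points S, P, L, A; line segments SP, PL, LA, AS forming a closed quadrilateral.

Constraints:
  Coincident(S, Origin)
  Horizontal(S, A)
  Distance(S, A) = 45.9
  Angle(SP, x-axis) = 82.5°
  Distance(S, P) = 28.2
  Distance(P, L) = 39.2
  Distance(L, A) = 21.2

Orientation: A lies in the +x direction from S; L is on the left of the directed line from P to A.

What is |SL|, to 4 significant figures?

47.12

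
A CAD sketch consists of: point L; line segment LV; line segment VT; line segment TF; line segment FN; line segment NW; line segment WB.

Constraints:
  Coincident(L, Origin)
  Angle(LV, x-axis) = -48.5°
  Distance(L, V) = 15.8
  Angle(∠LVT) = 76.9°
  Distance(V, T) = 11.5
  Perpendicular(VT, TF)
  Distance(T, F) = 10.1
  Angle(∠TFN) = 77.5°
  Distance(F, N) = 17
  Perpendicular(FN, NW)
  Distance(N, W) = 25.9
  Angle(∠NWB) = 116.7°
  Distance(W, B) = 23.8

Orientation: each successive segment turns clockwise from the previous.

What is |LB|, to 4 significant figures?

44.80

FN ⟂ NW, so NW runs at -74.10°; with |NW| = 25.9, W = (18.99, -28.67). ∠NWB = 116.7° gives WB at -137.4° from the x-axis; with |WB| = 23.8, B = (1.476, -44.78). Then |LB| = |B − L| = 44.80.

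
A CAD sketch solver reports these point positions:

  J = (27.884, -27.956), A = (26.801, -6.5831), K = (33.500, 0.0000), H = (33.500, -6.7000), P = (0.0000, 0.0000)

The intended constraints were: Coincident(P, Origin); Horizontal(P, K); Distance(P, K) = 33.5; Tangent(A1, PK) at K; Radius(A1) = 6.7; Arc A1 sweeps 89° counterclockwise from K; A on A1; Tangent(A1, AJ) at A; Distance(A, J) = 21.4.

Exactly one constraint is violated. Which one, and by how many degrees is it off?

Tangent(A1, AJ) at A — off by 3.90°.

P = (0.00, 0.00) ✓; P.y = 0.00, K.y = 0.00 ✓; |PK| = 33.50 ✓; ∠(HK, KP) = 90.00° ✓; |HK| = 6.700 ✓; bearing(H→A) − bearing(H→K) = 89.00° ✓; |HA| = 6.700 ✓; ∠(HA, AJ) = 86.10° ✗; |AJ| = 21.40 ✓.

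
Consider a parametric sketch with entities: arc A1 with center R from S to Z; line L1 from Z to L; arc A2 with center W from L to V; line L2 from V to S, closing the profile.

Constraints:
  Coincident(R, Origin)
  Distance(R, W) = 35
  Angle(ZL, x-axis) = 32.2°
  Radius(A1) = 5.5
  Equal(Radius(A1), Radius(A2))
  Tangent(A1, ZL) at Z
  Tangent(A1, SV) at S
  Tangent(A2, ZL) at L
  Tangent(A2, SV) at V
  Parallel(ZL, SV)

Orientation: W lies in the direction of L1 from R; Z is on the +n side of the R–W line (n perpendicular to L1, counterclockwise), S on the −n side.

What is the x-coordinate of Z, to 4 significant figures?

-2.931

R is at the origin and W lies 35.0 along u from R, so W = 35.0·u = (29.62, 18.65). Tangency of A1 to both parallel lines with radius 5.5 puts Z and S at R ± 5.5·n: Z = (-2.931, 4.654), S = (2.931, -4.654). So Z.x = -2.931.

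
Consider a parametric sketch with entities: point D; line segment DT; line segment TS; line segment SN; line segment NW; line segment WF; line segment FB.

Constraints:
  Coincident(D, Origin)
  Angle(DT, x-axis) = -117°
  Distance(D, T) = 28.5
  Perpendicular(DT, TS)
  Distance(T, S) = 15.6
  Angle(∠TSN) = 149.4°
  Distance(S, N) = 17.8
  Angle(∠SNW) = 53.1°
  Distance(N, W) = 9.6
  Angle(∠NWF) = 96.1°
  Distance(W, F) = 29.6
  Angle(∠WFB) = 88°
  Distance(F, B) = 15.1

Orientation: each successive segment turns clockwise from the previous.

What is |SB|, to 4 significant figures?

20.83

D is at the origin; DT runs at -117.0° with length 28.5, so T = (-12.94, -25.39). DT is perpendicular to TS, so TS runs at 153.0°; with |TS| = 15.6, S = (-26.84, -18.31). ∠TSN = 149.4° gives SN at 122.4° from the x-axis; with |SN| = 17.8, N = (-36.38, -3.282). ∠SNW = 53.1° gives NW at -4.500° from the x-axis; with |NW| = 9.6, W = (-26.81, -4.036). ∠NWF = 96.1° gives WF at -88.40° from the x-axis; with |WF| = 29.6, F = (-25.98, -33.62). ∠WFB = 88.0° gives FB at 179.6° from the x-axis; with |FB| = 15.1, B = (-41.08, -33.52). Then |SB| = |B − S| = 20.83.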